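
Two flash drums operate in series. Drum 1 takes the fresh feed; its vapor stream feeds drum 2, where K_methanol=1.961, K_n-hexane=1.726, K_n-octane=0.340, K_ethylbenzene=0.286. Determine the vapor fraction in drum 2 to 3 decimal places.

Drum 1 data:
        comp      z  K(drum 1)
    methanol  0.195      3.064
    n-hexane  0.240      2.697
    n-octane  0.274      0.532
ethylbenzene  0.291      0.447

Drum 1:
Material balance + equilibrium reduce to Σ zᵢ(Kᵢ−1)/(1+ψ₁(Kᵢ−1)) = 0.
g(0) = ΣzᵢKᵢ − 1 = 0.521 and g(1) = 1 − Σzᵢ/Kᵢ = -0.319, so a root lies in (0, 1).
Newton–Raphson from ψ₁ = 0.56:
  ψ₁ = 0.560: g = -0.0114, g' = -0.657 → ψ₁ = 0.543
Converged at ψ₁ = 0.543.
Drum-1 compositions:
  methanol: x = 0.092, y = 0.282
  n-hexane: x = 0.125, y = 0.337
  n-octane: x = 0.367, y = 0.195
  ethylbenzene: x = 0.416, y = 0.186
Drum-2 feed = drum-1 vapor: z₂ = (0.2818, 0.3369, 0.1954, 0.1859).
Drum 2:
Rachford–Rice: g(ψ₂) = Σ zᵢ(Kᵢ−1)/(1+ψ₂(Kᵢ−1)) = 0.
g(0) = ΣzᵢKᵢ − 1 = 0.254 and g(1) = 1 − Σzᵢ/Kᵢ = -0.563, so a root lies in (0, 1).
Newton iteration, ψ₂⁰ = 0.5:
  ψ₂ = 0.500: g = -0.0365, g' = -0.633 → ψ₂ = 0.442
  ψ₂ = 0.442: g = -0.0009, g' = -0.602 → ψ₂ = 0.441
Converged at ψ₂ = 0.441.
  methanol: x = 0.198, y = 0.388
  n-hexane: x = 0.255, y = 0.441
  n-octane: x = 0.276, y = 0.094
  ethylbenzene: x = 0.271, y = 0.078

V/F (drum 2) = 0.441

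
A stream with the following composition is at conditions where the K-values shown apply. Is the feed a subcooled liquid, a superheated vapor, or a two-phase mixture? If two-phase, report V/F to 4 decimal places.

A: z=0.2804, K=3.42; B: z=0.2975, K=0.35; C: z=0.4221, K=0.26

two-phase, V/F = 0.1015

ΣzᵢKᵢ = 1.1728; Σzᵢ/Kᵢ = 2.5554.
Both exceed 1, so a two-phase solution exists.
Material balance + equilibrium reduce to Σ zᵢ(Kᵢ−1)/(1+ψ(Kᵢ−1)) = 0.
Newton iteration, ψ⁰ = 0.59:
  ψ = 0.5900: g = -0.58858, g' = -1.3375 → ψ = 0.1499
  ψ = 0.1499: g = -0.06770, g' = -1.3308 → ψ = 0.0991
  ψ = 0.0991: g = 0.00358, g' = -1.4811 → ψ = 0.1015
Converged at ψ = 0.1015.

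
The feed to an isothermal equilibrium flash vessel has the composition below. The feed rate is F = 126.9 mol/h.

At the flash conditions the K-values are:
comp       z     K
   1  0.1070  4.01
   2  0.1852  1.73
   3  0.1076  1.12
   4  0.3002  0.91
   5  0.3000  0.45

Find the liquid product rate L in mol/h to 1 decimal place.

Newton iteration, β⁰ = 0.31:
  β = 0.3100: g = 0.06260, g' = -0.4610 → β = 0.4458
  β = 0.4458: g = 0.00504, g' = -0.3963 → β = 0.4585
  β = 0.4585: g = 0.00002, g' = -0.3928 → β = 0.4586
Converged at β = 0.4586.
Then V = β·F = 0.4586·126.9 = 58.2 mol/h and L = F − V = 68.7 mol/h.

L = 68.7 mol/h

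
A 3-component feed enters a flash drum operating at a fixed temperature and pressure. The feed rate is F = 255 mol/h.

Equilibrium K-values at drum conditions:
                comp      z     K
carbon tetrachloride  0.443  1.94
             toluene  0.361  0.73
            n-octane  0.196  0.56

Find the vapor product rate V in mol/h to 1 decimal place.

Rachford–Rice: g(ψ) = Σ zᵢ(Kᵢ−1)/(1+ψ(Kᵢ−1)) = 0.
Feasibility: ΣzᵢKᵢ = 1.233, Σzᵢ/Kᵢ = 1.073 — both > 1, two phases present.
Iterate (Newton) starting at ψ = 0.48:
  ψ = 0.480: g = 0.0656, g' = -0.282 → ψ = 0.713
  ψ = 0.713: g = 0.0029, g' = -0.261 → ψ = 0.724
Converged at ψ = 0.724.
Then V = ψ·F = 0.7243·255 = 184.7 mol/h and L = F − V = 70.3 mol/h.

V = 184.7 mol/h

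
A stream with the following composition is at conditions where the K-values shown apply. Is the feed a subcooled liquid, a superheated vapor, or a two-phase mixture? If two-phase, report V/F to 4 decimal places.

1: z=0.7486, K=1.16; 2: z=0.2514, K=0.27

subcooled liquid

ΣzᵢKᵢ = 0.9363; Σzᵢ/Kᵢ = 1.5765.
Since ΣzᵢKᵢ < 1 the mixture is below its bubble point — single liquid phase.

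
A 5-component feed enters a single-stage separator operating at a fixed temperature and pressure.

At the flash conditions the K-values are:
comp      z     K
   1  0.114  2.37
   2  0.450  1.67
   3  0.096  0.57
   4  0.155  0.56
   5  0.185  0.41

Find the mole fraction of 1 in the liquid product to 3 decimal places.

x_1 = 0.065

Rachford–Rice: g(V/F) = Σ zᵢ(Kᵢ−1)/(1+V/F(Kᵢ−1)) = 0.
Feasibility: ΣzᵢKᵢ = 1.239, Σzᵢ/Kᵢ = 1.214 — both > 1, two phases present.
Newton iteration, V/F⁰ = 0.5:
  V/F = 0.500: g = 0.0237, g' = -0.396 → V/F = 0.560
  V/F = 0.560: g = -0.0002, g' = -0.403 → V/F = 0.559
Converged at V/F = 0.559.
Compositions from xᵢ = zᵢ/(1+V/F(Kᵢ−1)), yᵢ = Kᵢxᵢ:
  1: x = 0.065, y = 0.153
  2: x = 0.327, y = 0.547
  3: x = 0.126, y = 0.072
  4: x = 0.206, y = 0.115
  5: x = 0.276, y = 0.113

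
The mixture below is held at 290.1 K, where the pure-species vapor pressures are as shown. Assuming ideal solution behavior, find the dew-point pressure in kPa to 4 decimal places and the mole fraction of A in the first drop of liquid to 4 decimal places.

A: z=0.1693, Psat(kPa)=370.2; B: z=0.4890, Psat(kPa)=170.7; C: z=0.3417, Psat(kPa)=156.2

At the dew point ψ → 1, so Σzᵢ/Kᵢ = 1 with Kᵢ = Pᵢˢᵃᵗ/P ⇒ 1/P = Σzᵢ/Pᵢˢᵃᵗ.
1/P = 0.1693/370.2 + 0.4890/170.7 + 0.3417/156.2 = 0.0055096 ⇒ P = 181.5022 kPa
xᵢ = zᵢP/Pᵢˢᵃᵗ ⇒ x_A = 0.1693·181.5022/370.2 = 0.0830

Pdew = 181.5022 kPa, x_A = 0.0830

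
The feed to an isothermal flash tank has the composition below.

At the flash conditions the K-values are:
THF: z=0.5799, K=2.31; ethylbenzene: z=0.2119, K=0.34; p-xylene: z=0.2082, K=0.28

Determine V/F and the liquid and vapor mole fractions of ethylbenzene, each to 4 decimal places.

Material balance + equilibrium reduce to Σ zᵢ(Kᵢ−1)/(1+V/F(Kᵢ−1)) = 0.
g(0) = ΣzᵢKᵢ − 1 = 0.4699 and g(1) = 1 − Σzᵢ/Kᵢ = -0.6178, so a root lies in (0, 1).
Newton iteration, V/F⁰ = 0.5:
  V/F = 0.5000: g = 0.01605, g' = -0.8325 → V/F = 0.5193
  V/F = 0.5193: g = -0.00008, g' = -0.8415 → V/F = 0.5192
Converged at V/F = 0.5192.
Compositions from xᵢ = zᵢ/(1+V/F(Kᵢ−1)), yᵢ = Kᵢxᵢ:
  THF: x = 0.3452, y = 0.7973
  ethylbenzene: x = 0.3224, y = 0.1096
  p-xylene: x = 0.3325, y = 0.0931

V/F = 0.5192, x_ethylbenzene = 0.3224, y_ethylbenzene = 0.1096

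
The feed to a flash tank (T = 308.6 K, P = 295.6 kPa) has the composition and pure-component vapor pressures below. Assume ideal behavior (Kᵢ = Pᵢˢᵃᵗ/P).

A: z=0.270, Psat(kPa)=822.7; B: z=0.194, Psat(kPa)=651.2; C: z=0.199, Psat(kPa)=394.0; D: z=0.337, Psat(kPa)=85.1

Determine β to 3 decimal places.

β = 0.605

Raoult's law: Kᵢ = Pᵢˢᵃᵗ/P = Pᵢˢᵃᵗ/295.6.
  K_A = 822.7/295.6 = 2.78315, K_B = 651.2/295.6 = 2.20298, K_C = 394.0/295.6 = 1.33288, K_D = 85.1/295.6 = 0.28789
Rachford–Rice: g(β) = Σ zᵢ(Kᵢ−1)/(1+β(Kᵢ−1)) = 0.
g(0) = ΣzᵢKᵢ − 1 = 0.541 and g(1) = 1 − Σzᵢ/Kᵢ = -0.505, so a root lies in (0, 1).
Iterate (Newton) starting at β = 0.34:
  β = 0.340: g = 0.2082, g' = -0.789 → β = 0.604
  β = 0.604: g = 0.0012, g' = -0.834 → β = 0.605
Converged at β = 0.605.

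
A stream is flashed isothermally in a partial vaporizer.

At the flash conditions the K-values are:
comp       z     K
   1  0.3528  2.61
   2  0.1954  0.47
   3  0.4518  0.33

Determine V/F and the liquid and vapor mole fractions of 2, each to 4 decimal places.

V/F = 0.1594, x_2 = 0.2134, y_2 = 0.1003

Material balance + equilibrium reduce to Σ zᵢ(Kᵢ−1)/(1+V/F(Kᵢ−1)) = 0.
Feasibility: ΣzᵢKᵢ = 1.1617, Σzᵢ/Kᵢ = 1.9200 — both > 1, two phases present.
Newton–Raphson from V/F = 0.5:
  V/F = 0.5000: g = -0.28141, g' = -0.8409 → V/F = 0.1653
  V/F = 0.1653: g = -0.00534, g' = -0.8928 → V/F = 0.1594
Converged at V/F = 0.1594.
Compositions from xᵢ = zᵢ/(1+V/F(Kᵢ−1)), yᵢ = Kᵢxᵢ:
  1: x = 0.2808, y = 0.7328
  2: x = 0.2134, y = 0.1003
  3: x = 0.5058, y = 0.1669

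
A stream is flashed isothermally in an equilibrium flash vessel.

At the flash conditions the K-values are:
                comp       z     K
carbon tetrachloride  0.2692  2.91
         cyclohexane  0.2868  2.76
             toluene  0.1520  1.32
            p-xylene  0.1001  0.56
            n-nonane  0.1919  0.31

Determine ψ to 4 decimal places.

Material balance + equilibrium reduce to Σ zᵢ(Kᵢ−1)/(1+ψ(Kᵢ−1)) = 0.
Check two-phase: ΣzᵢKᵢ = 1.8911 > 1 and Σzᵢ/Kᵢ = 1.1094 > 1, so g(0) = 0.8911 > 0 and g(1) = -0.1094 < 0.
Newton iteration, ψ⁰ = 0.31:
  ψ = 0.3100: g = 0.47435, g' = -0.9460 → ψ = 0.8114
  ψ = 0.8114: g = 0.07881, g' = -0.8301 → ψ = 0.9064
  ψ = 0.9064: g = -0.00625, g' = -0.9776 → ψ = 0.9000
  ψ = 0.9000: g = -0.00004, g' = -0.9644 → ψ = 0.8999
Converged at ψ = 0.8999.

ψ = 0.8999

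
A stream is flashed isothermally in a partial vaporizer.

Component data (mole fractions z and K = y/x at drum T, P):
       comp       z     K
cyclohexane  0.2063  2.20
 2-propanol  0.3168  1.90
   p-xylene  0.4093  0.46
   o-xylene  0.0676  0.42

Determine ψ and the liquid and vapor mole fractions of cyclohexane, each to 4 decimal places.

Material balance + equilibrium reduce to Σ zᵢ(Kᵢ−1)/(1+ψ(Kᵢ−1)) = 0.
Check two-phase: ΣzᵢKᵢ = 1.2725 > 1 and Σzᵢ/Kᵢ = 1.3112 > 1, so g(0) = 0.2725 > 0 and g(1) = -0.3112 < 0.
Newton–Raphson from ψ = 0.5:
  ψ = 0.5000: g = -0.00663, g' = -0.5072 → ψ = 0.4869
Converged at ψ = 0.4869.
Compositions from xᵢ = zᵢ/(1+ψ(Kᵢ−1)), yᵢ = Kᵢxᵢ:
  cyclohexane: x = 0.1302, y = 0.2865
  2-propanol: x = 0.2203, y = 0.4185
  p-xylene: x = 0.5553, y = 0.2554
  o-xylene: x = 0.0942, y = 0.0396

ψ = 0.4869, x_cyclohexane = 0.1302, y_cyclohexane = 0.2865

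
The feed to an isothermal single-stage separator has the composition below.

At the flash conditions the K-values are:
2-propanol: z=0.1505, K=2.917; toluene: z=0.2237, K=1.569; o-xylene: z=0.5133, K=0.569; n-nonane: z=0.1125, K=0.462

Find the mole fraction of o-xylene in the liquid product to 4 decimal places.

Rachford–Rice: g(V/F) = Σ zᵢ(Kᵢ−1)/(1+V/F(Kᵢ−1)) = 0.
Feasibility: ΣzᵢKᵢ = 1.1340, Σzᵢ/Kᵢ = 1.3398 — both > 1, two phases present.
Newton–Raphson from V/F = 0.5:
  V/F = 0.5000: g = -0.11840, g' = -0.4040 → V/F = 0.2069
  V/F = 0.2069: g = 0.00945, g' = -0.4977 → V/F = 0.2259
  V/F = 0.2259: g = 0.00012, g' = -0.4854 → V/F = 0.2261
Converged at V/F = 0.2261.
Compositions from xᵢ = zᵢ/(1+V/F(Kᵢ−1)), yᵢ = Kᵢxᵢ:
  2-propanol: x = 0.1050, y = 0.3062
  toluene: x = 0.1982, y = 0.3110
  o-xylene: x = 0.5687, y = 0.3236
  n-nonane: x = 0.1281, y = 0.0592

x_o-xylene = 0.5687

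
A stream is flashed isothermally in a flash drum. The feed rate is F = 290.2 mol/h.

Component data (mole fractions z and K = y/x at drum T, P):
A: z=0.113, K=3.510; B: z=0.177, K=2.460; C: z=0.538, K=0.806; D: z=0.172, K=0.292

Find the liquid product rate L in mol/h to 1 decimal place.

Iterate (Newton) starting at ψ = 0.5:
  ψ = 0.500: g = -0.0289, g' = -0.497 → ψ = 0.442
Converged at ψ = 0.442.
Then V = ψ·F = 0.4422·290.2 = 128.3 mol/h and L = F − V = 161.9 mol/h.

L = 161.9 mol/h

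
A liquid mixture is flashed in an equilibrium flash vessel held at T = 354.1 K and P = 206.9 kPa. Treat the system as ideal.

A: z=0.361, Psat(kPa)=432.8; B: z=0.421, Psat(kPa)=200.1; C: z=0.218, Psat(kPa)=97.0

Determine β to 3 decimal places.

β = 0.783

Raoult's law: Kᵢ = Pᵢˢᵃᵗ/P = Pᵢˢᵃᵗ/206.9.
  K_A = 432.8/206.9 = 2.09183, K_B = 200.1/206.9 = 0.96713, K_C = 97.0/206.9 = 0.46883
Material balance + equilibrium reduce to Σ zᵢ(Kᵢ−1)/(1+β(Kᵢ−1)) = 0.
g(0) = ΣzᵢKᵢ − 1 = 0.265 and g(1) = 1 − Σzᵢ/Kᵢ = -0.073, so a root lies in (0, 1).
Newton–Raphson from β = 0.5:
  β = 0.500: g = 0.0832, g' = -0.295 → β = 0.783
Converged at β = 0.783.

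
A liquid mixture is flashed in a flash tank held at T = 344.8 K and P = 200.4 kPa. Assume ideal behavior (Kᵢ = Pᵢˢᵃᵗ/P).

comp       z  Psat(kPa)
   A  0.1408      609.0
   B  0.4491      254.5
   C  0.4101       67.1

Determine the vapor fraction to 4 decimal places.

ψ = 0.2076

Raoult's law: Kᵢ = Pᵢˢᵃᵗ/P = Pᵢˢᵃᵗ/200.4.
  K_A = 609.0/200.4 = 3.038922, K_B = 254.5/200.4 = 1.269960, K_C = 67.1/200.4 = 0.334830
Rachford–Rice: g(ψ) = Σ zᵢ(Kᵢ−1)/(1+ψ(Kᵢ−1)) = 0.
Check two-phase: ΣzᵢKᵢ = 1.1355 > 1 and Σzᵢ/Kᵢ = 1.6248 > 1, so g(0) = 0.1355 > 0 and g(1) = -0.6248 < 0.
Newton–Raphson from ψ = 0.5:
  ψ = 0.5000: g = -0.15974, g' = -0.5763 → ψ = 0.2228
  ψ = 0.2228: g = -0.00848, g' = -0.5560 → ψ = 0.2075
  ψ = 0.2075: g = 0.00005, g' = -0.5626 → ψ = 0.2076
Converged at ψ = 0.2076.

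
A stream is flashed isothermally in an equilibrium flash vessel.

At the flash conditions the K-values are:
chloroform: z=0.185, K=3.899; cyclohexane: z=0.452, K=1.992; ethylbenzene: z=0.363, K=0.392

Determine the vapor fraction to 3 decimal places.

Newton iteration, ψ⁰ = 0.5:
  ψ = 0.500: g = 0.2016, g' = -0.735 → ψ = 0.774
  ψ = 0.774: g = 0.0019, g' = -0.769 → ψ = 0.777
Converged at ψ = 0.777.

ψ = 0.777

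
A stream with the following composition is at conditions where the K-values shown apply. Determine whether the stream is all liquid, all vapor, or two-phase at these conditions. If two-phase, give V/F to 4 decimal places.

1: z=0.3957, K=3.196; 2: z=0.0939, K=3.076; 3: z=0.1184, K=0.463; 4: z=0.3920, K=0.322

two-phase, V/F = 0.5207

ΣzᵢKᵢ = 1.7345; Σzᵢ/Kᵢ = 1.6275.
Both exceed 1, so a two-phase solution exists.
Newton–Raphson from ψ = 0.5:
  ψ = 0.5000: g = 0.02083, g' = -1.0072 → ψ = 0.5207
Converged at ψ = 0.5207.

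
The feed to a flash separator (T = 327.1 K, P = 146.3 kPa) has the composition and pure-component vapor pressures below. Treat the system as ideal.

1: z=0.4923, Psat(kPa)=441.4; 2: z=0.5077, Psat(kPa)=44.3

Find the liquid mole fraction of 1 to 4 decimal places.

Raoult's law: Kᵢ = Pᵢˢᵃᵗ/P = Pᵢˢᵃᵗ/146.3.
  K_1 = 441.4/146.3 = 3.017088, K_2 = 44.3/146.3 = 0.302802
Rachford–Rice: g(V/F) = Σ zᵢ(Kᵢ−1)/(1+V/F(Kᵢ−1)) = 0.
Check two-phase: ΣzᵢKᵢ = 1.6390 > 1 and Σzᵢ/Kᵢ = 1.8398 > 1, so g(0) = 0.6390 > 0 and g(1) = -0.8398 < 0.
Binary case is linear: z₁(K₁−1)(1+V/F(K₂−1)) + z₂(K₂−1)(1+V/F(K₁−1)) = 0
⇒ V/F = [z₁(K₁−1)+z₂(K₂−1)] / [−(K₁−1)(K₂−1)] = 0.63905/1.40631 = 0.4544
Compositions from xᵢ = zᵢ/(1+V/F(Kᵢ−1)), yᵢ = Kᵢxᵢ:
  1: x = 0.2569, y = 0.7750
  2: x = 0.7431, y = 0.2250

x_1 = 0.2569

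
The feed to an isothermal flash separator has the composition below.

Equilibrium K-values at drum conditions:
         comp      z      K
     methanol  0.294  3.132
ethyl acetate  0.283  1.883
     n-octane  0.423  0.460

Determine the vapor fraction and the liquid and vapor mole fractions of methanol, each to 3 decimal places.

ψ = 0.762, x_methanol = 0.112, y_methanol = 0.351

Material balance + equilibrium reduce to Σ zᵢ(Kᵢ−1)/(1+ψ(Kᵢ−1)) = 0.
g(0) = ΣzᵢKᵢ − 1 = 0.648 and g(1) = 1 − Σzᵢ/Kᵢ = -0.164, so a root lies in (0, 1).
Newton iteration, ψ⁰ = 0.5:
  ψ = 0.500: g = 0.1638, g' = -0.651 → ψ = 0.752
  ψ = 0.752: g = 0.0065, g' = -0.627 → ψ = 0.762
Converged at ψ = 0.762.
Compositions from xᵢ = zᵢ/(1+ψ(Kᵢ−1)), yᵢ = Kᵢxᵢ:
  methanol: x = 0.112, y = 0.351
  ethyl acetate: x = 0.169, y = 0.319
  n-octane: x = 0.719, y = 0.331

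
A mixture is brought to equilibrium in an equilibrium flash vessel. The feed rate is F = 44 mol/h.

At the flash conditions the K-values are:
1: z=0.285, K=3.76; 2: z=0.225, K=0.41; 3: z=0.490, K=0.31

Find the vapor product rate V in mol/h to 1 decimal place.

V = 7.6 mol/h

Material balance + equilibrium reduce to Σ zᵢ(Kᵢ−1)/(1+ψ(Kᵢ−1)) = 0.
Check two-phase: ΣzᵢKᵢ = 1.316 > 1 and Σzᵢ/Kᵢ = 2.205 > 1, so g(0) = 0.316 > 0 and g(1) = -1.205 < 0.
Newton iteration, ψ⁰ = 0.49:
  ψ = 0.490: g = -0.3632, g' = -1.080 → ψ = 0.154
  ψ = 0.154: g = 0.0281, g' = -1.457 → ψ = 0.173
Converged at ψ = 0.173.
Then V = ψ·F = 0.1734·44 = 7.6 mol/h and L = F − V = 36.4 mol/h.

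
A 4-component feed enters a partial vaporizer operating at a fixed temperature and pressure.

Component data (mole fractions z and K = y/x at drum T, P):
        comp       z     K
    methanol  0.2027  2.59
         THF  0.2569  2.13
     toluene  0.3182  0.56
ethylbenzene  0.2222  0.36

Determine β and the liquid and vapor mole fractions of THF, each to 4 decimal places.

β = 0.4601, x_THF = 0.1690, y_THF = 0.3600

Iterate (Newton) starting at β = 0.5:
  β = 0.5000: g = -0.02358, g' = -0.5911 → β = 0.4601
Converged at β = 0.4601.
Compositions from xᵢ = zᵢ/(1+β(Kᵢ−1)), yᵢ = Kᵢxᵢ:
  methanol: x = 0.1171, y = 0.3032
  THF: x = 0.1690, y = 0.3600
  toluene: x = 0.3990, y = 0.2234
  ethylbenzene: x = 0.3149, y = 0.1134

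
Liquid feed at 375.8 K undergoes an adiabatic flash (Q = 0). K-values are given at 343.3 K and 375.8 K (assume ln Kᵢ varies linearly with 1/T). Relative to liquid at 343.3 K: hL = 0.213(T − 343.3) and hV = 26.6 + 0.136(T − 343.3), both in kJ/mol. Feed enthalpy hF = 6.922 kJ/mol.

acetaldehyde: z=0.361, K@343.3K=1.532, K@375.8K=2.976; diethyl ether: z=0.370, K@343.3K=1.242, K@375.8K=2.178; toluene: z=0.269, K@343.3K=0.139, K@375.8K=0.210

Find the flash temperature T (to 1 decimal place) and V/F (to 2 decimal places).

Adiabatic flash: solve Rachford–Rice at each trial T, then check hF = ψ·hV(T) + (1−ψ)·hL(T).
  T = 343.3 K: K = (1.532, 1.242, 0.139), RR gives ψ = 0.145, H_out = 3.868 kJ/mol
  T = 375.8 K: K = (2.976, 2.178, 0.210), RR gives ψ = 0.748, H_out = 24.949 kJ/mol
  T = 359.6 K: K = (2.170, 1.667, 0.173), RR gives ψ = 0.582, H_out = 18.215 kJ/mol
  T = 351.5 K: K = (1.833, 1.445, 0.155), RR gives ψ = 0.434, H_out = 13.022 kJ/mol
  T = 347.4 K: K = (1.677, 1.341, 0.147), RR gives ψ = 0.318, H_out = 9.239 kJ/mol
  T = 345.4 K: K = (1.605, 1.292, 0.143), RR gives ψ = 0.244, H_out = 6.885 kJ/mol
Linear interpolation between T = 345.4 (H_out = 6.885) and T = 347.4 (H_out = 9.239) on hF = 6.922 gives T ≈ 345.4 K, at which ψ = 0.24.

T = 345.4 K, V/F = 0.24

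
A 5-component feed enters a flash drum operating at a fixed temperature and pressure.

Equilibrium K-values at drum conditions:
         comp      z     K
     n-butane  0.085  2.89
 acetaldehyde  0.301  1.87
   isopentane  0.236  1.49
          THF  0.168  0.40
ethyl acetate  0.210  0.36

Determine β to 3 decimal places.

Material balance + equilibrium reduce to Σ zᵢ(Kᵢ−1)/(1+β(Kᵢ−1)) = 0.
g(0) = ΣzᵢKᵢ − 1 = 0.303 and g(1) = 1 − Σzᵢ/Kᵢ = -0.352, so a root lies in (0, 1).
Newton–Raphson from β = 0.51:
  β = 0.510: g = 0.0109, g' = -0.539 → β = 0.530
Converged at β = 0.530.

β = 0.530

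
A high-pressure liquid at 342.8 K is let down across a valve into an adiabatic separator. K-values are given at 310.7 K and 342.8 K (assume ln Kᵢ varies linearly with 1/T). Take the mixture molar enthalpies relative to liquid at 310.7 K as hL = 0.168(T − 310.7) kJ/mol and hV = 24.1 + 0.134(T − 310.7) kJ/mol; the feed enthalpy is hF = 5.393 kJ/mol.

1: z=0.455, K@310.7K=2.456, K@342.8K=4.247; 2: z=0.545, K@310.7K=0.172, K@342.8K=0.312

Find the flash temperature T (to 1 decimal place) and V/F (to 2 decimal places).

T = 313.1 K, V/F = 0.21

Adiabatic flash: solve Rachford–Rice at each trial T, then check hF = ψ·hV(T) + (1−ψ)·hL(T).
  T = 310.7 K: K = (2.456, 0.172), RR gives ψ = 0.175, H_out = 4.222 kJ/mol
  T = 342.8 K: K = (4.247, 0.312), RR gives ψ = 0.493, H_out = 16.747 kJ/mol
  T = 326.8 K: K = (3.276, 0.235), RR gives ψ = 0.356, H_out = 11.079 kJ/mol
  T = 318.8 K: K = (2.849, 0.202), RR gives ψ = 0.276, H_out = 7.927 kJ/mol
  T = 314.8 K: K = (2.650, 0.187), RR gives ψ = 0.229, H_out = 6.184 kJ/mol
  T = 312.8 K: K = (2.554, 0.180), RR gives ψ = 0.204, H_out = 5.253 kJ/mol
Linear interpolation between T = 312.8 (H_out = 5.253) and T = 314.8 (H_out = 6.184) on hF = 5.393 gives T ≈ 313.1 K, at which ψ = 0.21.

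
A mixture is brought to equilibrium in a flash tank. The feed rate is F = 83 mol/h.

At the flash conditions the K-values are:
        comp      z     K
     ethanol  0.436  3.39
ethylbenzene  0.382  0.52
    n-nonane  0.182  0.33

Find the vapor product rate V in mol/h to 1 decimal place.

Newton–Raphson from V/F = 0.5:
  V/F = 0.500: g = 0.0501, g' = -0.854 → V/F = 0.559
  V/F = 0.559: g = 0.0008, g' = -0.830 → V/F = 0.560
Converged at V/F = 0.560.
Then V = V/F·F = 0.5596·83 = 46.4 mol/h and L = F − V = 36.6 mol/h.

V = 46.4 mol/h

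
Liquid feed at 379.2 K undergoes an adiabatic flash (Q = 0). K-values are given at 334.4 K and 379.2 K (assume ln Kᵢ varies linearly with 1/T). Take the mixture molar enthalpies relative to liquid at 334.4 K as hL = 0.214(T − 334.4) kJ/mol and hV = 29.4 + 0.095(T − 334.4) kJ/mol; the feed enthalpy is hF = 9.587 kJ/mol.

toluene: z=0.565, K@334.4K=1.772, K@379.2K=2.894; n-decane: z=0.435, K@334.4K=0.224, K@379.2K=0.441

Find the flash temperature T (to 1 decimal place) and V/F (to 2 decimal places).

Adiabatic flash: solve Rachford–Rice at each trial T, then check hF = ψ·hV(T) + (1−ψ)·hL(T).
  T = 334.4 K: K = (1.772, 0.224), RR gives ψ = 0.165, H_out = 4.840 kJ/mol
  T = 379.2 K: K = (2.894, 0.441), RR gives ψ = 0.781, H_out = 28.386 kJ/mol
  T = 356.8 K: K = (2.300, 0.321), RR gives ψ = 0.497, H_out = 18.093 kJ/mol
  T = 345.6 K: K = (2.027, 0.270), RR gives ψ = 0.350, H_out = 12.227 kJ/mol
  T = 340.0 K: K = (1.897, 0.246), RR gives ψ = 0.265, H_out = 8.807 kJ/mol
  T = 342.8 K: K = (1.962, 0.258), RR gives ψ = 0.309, H_out = 10.572 kJ/mol
  T = 341.4 K: K = (1.929, 0.252), RR gives ψ = 0.287, H_out = 9.705 kJ/mol
Linear interpolation between T = 340.0 (H_out = 8.807) and T = 341.4 (H_out = 9.705) on hF = 9.587 gives T ≈ 341.2 K, at which ψ = 0.28.

T = 341.2 K, V/F = 0.28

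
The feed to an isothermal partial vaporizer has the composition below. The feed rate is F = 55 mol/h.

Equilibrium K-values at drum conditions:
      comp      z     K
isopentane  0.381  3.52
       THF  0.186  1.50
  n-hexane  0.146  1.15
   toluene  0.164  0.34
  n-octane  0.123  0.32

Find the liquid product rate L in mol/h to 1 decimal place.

L = 11.5 mol/h

Let β = V/F and solve Σ zᵢ(Kᵢ−1)/(1+β(Kᵢ−1)) = 0.
g(0) = ΣzᵢKᵢ − 1 = 0.883 and g(1) = 1 − Σzᵢ/Kᵢ = -0.226, so a root lies in (0, 1).
Newton–Raphson from β = 0.31:
  β = 0.310: g = 0.3984, g' = -1.005 → β = 0.707
  β = 0.707: g = 0.0700, g' = -0.803 → β = 0.794
  β = 0.794: g = -0.0029, g' = -0.879 → β = 0.790
Converged at β = 0.790.
Then V = β·F = 0.7904·55 = 43.5 mol/h and L = F − V = 11.5 mol/h.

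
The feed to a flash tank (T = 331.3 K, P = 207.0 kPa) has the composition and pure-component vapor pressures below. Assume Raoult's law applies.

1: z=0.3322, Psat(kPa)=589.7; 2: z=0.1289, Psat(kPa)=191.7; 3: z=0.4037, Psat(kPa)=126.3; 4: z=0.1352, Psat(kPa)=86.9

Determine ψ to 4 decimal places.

ψ = 0.5067

Raoult's law: Kᵢ = Pᵢˢᵃᵗ/P = Pᵢˢᵃᵗ/207.0.
  K_1 = 589.7/207.0 = 2.848792, K_2 = 191.7/207.0 = 0.926087, K_3 = 126.3/207.0 = 0.610145, K_4 = 86.9/207.0 = 0.419807
Material balance + equilibrium reduce to Σ zᵢ(Kᵢ−1)/(1+ψ(Kᵢ−1)) = 0.
Feasibility: ΣzᵢKᵢ = 1.3688, Σzᵢ/Kᵢ = 1.2395 — both > 1, two phases present.
Newton–Raphson from ψ = 0.5:
  ψ = 0.5000: g = 0.00327, g' = -0.4923 → ψ = 0.5066
  ψ = 0.5066: g = 0.00001, g' = -0.4901 → ψ = 0.5067
Converged at ψ = 0.5067.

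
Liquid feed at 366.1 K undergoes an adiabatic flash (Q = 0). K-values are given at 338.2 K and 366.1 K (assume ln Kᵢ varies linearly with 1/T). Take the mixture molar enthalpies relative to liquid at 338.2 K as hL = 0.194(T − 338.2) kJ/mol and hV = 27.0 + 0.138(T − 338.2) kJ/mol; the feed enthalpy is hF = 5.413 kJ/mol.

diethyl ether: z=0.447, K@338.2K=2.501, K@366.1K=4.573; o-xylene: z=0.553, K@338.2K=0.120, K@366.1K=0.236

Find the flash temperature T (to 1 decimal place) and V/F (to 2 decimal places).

T = 341.0 K, V/F = 0.18

Adiabatic flash: solve Rachford–Rice at each trial T, then check hF = ψ·hV(T) + (1−ψ)·hL(T).
  T = 338.2 K: K = (2.501, 0.120), RR gives ψ = 0.140, H_out = 3.767 kJ/mol
  T = 366.1 K: K = (4.573, 0.236), RR gives ψ = 0.430, H_out = 16.359 kJ/mol
  T = 352.1 K: K = (3.419, 0.170), RR gives ψ = 0.310, H_out = 10.829 kJ/mol
  T = 345.1 K: K = (2.930, 0.143), RR gives ψ = 0.235, H_out = 7.599 kJ/mol
  T = 341.6 K: K = (2.706, 0.131), RR gives ψ = 0.190, H_out = 5.762 kJ/mol
  T = 339.9 K: K = (2.602, 0.125), RR gives ψ = 0.166, H_out = 4.794 kJ/mol
Linear interpolation between T = 339.9 (H_out = 4.794) and T = 341.6 (H_out = 5.762) on hF = 5.413 gives T ≈ 341.0 K, at which ψ = 0.18.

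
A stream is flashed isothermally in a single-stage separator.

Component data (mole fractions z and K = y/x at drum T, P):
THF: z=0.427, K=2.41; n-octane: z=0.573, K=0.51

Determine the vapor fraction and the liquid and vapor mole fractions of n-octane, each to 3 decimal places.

Let ψ = V/F and solve Σ zᵢ(Kᵢ−1)/(1+ψ(Kᵢ−1)) = 0.
Feasibility: ΣzᵢKᵢ = 1.321, Σzᵢ/Kᵢ = 1.301 — both > 1, two phases present.
Binary case is linear: z₁(K₁−1)(1+ψ(K₂−1)) + z₂(K₂−1)(1+ψ(K₁−1)) = 0
⇒ ψ = [z₁(K₁−1)+z₂(K₂−1)] / [−(K₁−1)(K₂−1)] = 0.3213/0.6909 = 0.465
Compositions from xᵢ = zᵢ/(1+ψ(Kᵢ−1)), yᵢ = Kᵢxᵢ:
  THF: x = 0.258, y = 0.622
  n-octane: x = 0.742, y = 0.378

ψ = 0.465, x_n-octane = 0.742, y_n-octane = 0.378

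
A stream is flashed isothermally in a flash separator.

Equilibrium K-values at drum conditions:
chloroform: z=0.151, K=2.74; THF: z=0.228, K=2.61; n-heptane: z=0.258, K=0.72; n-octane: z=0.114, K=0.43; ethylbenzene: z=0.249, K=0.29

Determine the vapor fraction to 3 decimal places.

ψ = 0.352

Material balance + equilibrium reduce to Σ zᵢ(Kᵢ−1)/(1+ψ(Kᵢ−1)) = 0.
Feasibility: ΣzᵢKᵢ = 1.316, Σzᵢ/Kᵢ = 1.625 — both > 1, two phases present.
Newton iteration, ψ⁰ = 0.5:
  ψ = 0.500: g = -0.1051, g' = -0.714 → ψ = 0.353
  ψ = 0.353: g = -0.0004, g' = -0.722 → ψ = 0.352
Converged at ψ = 0.352.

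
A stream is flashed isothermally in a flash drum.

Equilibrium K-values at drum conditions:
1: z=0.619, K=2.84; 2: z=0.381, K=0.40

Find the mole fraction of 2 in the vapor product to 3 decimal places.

y_2 = 0.302

Rachford–Rice: g(ψ) = Σ zᵢ(Kᵢ−1)/(1+ψ(Kᵢ−1)) = 0.
Feasibility: ΣzᵢKᵢ = 1.910, Σzᵢ/Kᵢ = 1.170 — both > 1, two phases present.
Binary case is linear: z₁(K₁−1)(1+ψ(K₂−1)) + z₂(K₂−1)(1+ψ(K₁−1)) = 0
⇒ ψ = [z₁(K₁−1)+z₂(K₂−1)] / [−(K₁−1)(K₂−1)] = 0.9104/1.1040 = 0.825
Compositions from xᵢ = zᵢ/(1+ψ(Kᵢ−1)), yᵢ = Kᵢxᵢ:
  1: x = 0.246, y = 0.698
  2: x = 0.754, y = 0.302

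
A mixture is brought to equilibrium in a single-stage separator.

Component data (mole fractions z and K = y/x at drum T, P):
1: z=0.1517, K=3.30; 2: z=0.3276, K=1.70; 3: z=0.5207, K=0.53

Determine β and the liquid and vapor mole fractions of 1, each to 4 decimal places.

β = 0.5269, x_1 = 0.0686, y_1 = 0.2263

Let β = V/F and solve Σ zᵢ(Kᵢ−1)/(1+β(Kᵢ−1)) = 0.
Check two-phase: ΣzᵢKᵢ = 1.3335 > 1 and Σzᵢ/Kᵢ = 1.2211 > 1, so g(0) = 0.3335 > 0 and g(1) = -0.2211 < 0.
Iterate (Newton) starting at β = 0.61:
  β = 0.6100: g = -0.03720, g' = -0.4439 → β = 0.5262
  β = 0.5262: g = 0.00031, g' = -0.4530 → β = 0.5269
Converged at β = 0.5269.
Compositions from xᵢ = zᵢ/(1+β(Kᵢ−1)), yᵢ = Kᵢxᵢ:
  1: x = 0.0686, y = 0.2263
  2: x = 0.2393, y = 0.4069
  3: x = 0.6921, y = 0.3668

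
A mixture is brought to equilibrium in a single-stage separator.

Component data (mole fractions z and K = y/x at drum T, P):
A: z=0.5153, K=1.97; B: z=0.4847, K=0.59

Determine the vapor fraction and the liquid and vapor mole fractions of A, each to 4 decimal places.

Material balance + equilibrium reduce to Σ zᵢ(Kᵢ−1)/(1+ψ(Kᵢ−1)) = 0.
Feasibility: ΣzᵢKᵢ = 1.3011, Σzᵢ/Kᵢ = 1.0831 — both > 1, two phases present.
Binary case is linear: z₁(K₁−1)(1+ψ(K₂−1)) + z₂(K₂−1)(1+ψ(K₁−1)) = 0
⇒ ψ = [z₁(K₁−1)+z₂(K₂−1)] / [−(K₁−1)(K₂−1)] = 0.30111/0.39770 = 0.7571
Compositions from xᵢ = zᵢ/(1+ψ(Kᵢ−1)), yᵢ = Kᵢxᵢ:
  A: x = 0.2971, y = 0.5853
  B: x = 0.7029, y = 0.4147

ψ = 0.7571, x_A = 0.2971, y_A = 0.5853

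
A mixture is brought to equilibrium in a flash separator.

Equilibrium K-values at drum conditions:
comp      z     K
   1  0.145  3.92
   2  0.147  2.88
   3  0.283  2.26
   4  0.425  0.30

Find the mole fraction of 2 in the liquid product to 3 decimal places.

Material balance + equilibrium reduce to Σ zᵢ(Kᵢ−1)/(1+ψ(Kᵢ−1)) = 0.
g(0) = ΣzᵢKᵢ − 1 = 0.759 and g(1) = 1 − Σzᵢ/Kᵢ = -0.630, so a root lies in (0, 1).
Newton–Raphson from ψ = 0.5:
  ψ = 0.500: g = 0.0756, g' = -1.004 → ψ = 0.575
Converged at ψ = 0.575.
Compositions from xᵢ = zᵢ/(1+ψ(Kᵢ−1)), yᵢ = Kᵢxᵢ:
  1: x = 0.054, y = 0.212
  2: x = 0.071, y = 0.203
  3: x = 0.164, y = 0.371
  4: x = 0.711, y = 0.213

x_2 = 0.071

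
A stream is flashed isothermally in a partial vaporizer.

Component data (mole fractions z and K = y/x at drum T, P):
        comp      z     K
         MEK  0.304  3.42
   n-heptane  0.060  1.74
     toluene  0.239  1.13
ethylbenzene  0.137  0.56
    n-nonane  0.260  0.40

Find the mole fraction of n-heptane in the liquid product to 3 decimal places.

Material balance + equilibrium reduce to Σ zᵢ(Kᵢ−1)/(1+β(Kᵢ−1)) = 0.
Check two-phase: ΣzᵢKᵢ = 1.595 > 1 and Σzᵢ/Kᵢ = 1.230 > 1, so g(0) = 0.595 > 0 and g(1) = -0.230 < 0.
Iterate (Newton) starting at β = 0.5:
  β = 0.500: g = 0.0943, g' = -0.620 → β = 0.652
  β = 0.652: g = 0.0031, g' = -0.591 → β = 0.657
Converged at β = 0.657.
Compositions from xᵢ = zᵢ/(1+β(Kᵢ−1)), yᵢ = Kᵢxᵢ:
  MEK: x = 0.117, y = 0.401
  n-heptane: x = 0.040, y = 0.070
  toluene: x = 0.220, y = 0.249
  ethylbenzene: x = 0.193, y = 0.108
  n-nonane: x = 0.429, y = 0.172

x_n-heptane = 0.040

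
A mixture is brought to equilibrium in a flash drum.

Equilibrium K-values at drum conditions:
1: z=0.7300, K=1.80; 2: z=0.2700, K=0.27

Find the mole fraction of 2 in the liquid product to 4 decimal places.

Rachford–Rice: g(β) = Σ zᵢ(Kᵢ−1)/(1+β(Kᵢ−1)) = 0.
Check two-phase: ΣzᵢKᵢ = 1.3869 > 1 and Σzᵢ/Kᵢ = 1.4056 > 1, so g(0) = 0.3869 > 0 and g(1) = -0.4056 < 0.
Iterate (Newton) starting at β = 0.61:
  β = 0.6100: g = 0.03715, g' = -0.6786 → β = 0.6647
  β = 0.6647: g = -0.00166, g' = -0.7422 → β = 0.6625
Converged at β = 0.6625.
Compositions from xᵢ = zᵢ/(1+β(Kᵢ−1)), yᵢ = Kᵢxᵢ:
  1: x = 0.4771, y = 0.8588
  2: x = 0.5229, y = 0.1412

x_2 = 0.5229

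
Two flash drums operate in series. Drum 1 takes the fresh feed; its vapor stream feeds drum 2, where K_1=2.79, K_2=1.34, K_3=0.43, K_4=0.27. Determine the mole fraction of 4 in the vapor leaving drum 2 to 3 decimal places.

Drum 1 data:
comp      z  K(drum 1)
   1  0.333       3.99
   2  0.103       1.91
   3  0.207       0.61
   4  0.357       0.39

y_4 (drum 2) = 0.110

Drum 1:
Let ψ₁ = V/F and solve Σ zᵢ(Kᵢ−1)/(1+ψ₁(Kᵢ−1)) = 0.
Feasibility: ΣzᵢKᵢ = 1.791, Σzᵢ/Kᵢ = 1.392 — both > 1, two phases present.
Iterate (Newton) starting at ψ₁ = 0.69:
  ψ₁ = 0.690: g = -0.1039, g' = -0.805 → ψ₁ = 0.561
  ψ₁ = 0.561: g = -0.0004, g' = -0.811 → ψ₁ = 0.560
Converged at ψ₁ = 0.560.
Drum-1 compositions:
  1: x = 0.124, y = 0.497
  2: x = 0.068, y = 0.130
  3: x = 0.265, y = 0.162
  4: x = 0.542, y = 0.212
Drum-2 feed = drum-1 vapor: z₂ = (0.4966, 0.1303, 0.1616, 0.2115).
Drum 2:
Let ψ₂ = V/F and solve Σ zᵢ(Kᵢ−1)/(1+ψ₂(Kᵢ−1)) = 0.
Feasibility: ΣzᵢKᵢ = 1.687, Σzᵢ/Kᵢ = 1.435 — both > 1, two phases present.
Newton iteration, ψ₂⁰ = 0.48:
  ψ₂ = 0.480: g = 0.1516, g' = -0.838 → ψ₂ = 0.661
  ψ₂ = 0.661: g = -0.0029, g' = -0.900 → ψ₂ = 0.658
Converged at ψ₂ = 0.658.
  1: x = 0.228, y = 0.636
  2: x = 0.106, y = 0.143
  3: x = 0.259, y = 0.111
  4: x = 0.407, y = 0.110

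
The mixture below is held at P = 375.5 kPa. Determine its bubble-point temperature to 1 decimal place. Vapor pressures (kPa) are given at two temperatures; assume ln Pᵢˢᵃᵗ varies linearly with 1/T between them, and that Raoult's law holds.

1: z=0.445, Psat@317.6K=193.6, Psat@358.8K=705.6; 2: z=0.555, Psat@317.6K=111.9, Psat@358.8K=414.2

Bubble-point temperature: ΣzᵢPᵢˢᵃᵗ(T) = P. Interpolate ln Pᵢˢᵃᵗ = aᵢ + bᵢ/T.
  T = 317.6 K: ΣzᵢPᵢˢᵃᵗ = 148.26 kPa
  T = 358.8 K: ΣzᵢPᵢˢᵃᵗ = 543.87 kPa
  T = 338.2 K: ΣzᵢPᵢˢᵃᵗ = 295.42 kPa
  T = 348.5 K: ΣzᵢPᵢˢᵃᵗ = 404.47 kPa
  T = 343.4 K: ΣzᵢPᵢˢᵃᵗ = 347.02 kPa
  T = 345.9 K: ΣzᵢPᵢˢᵃᵗ = 374.29 kPa
Interpolating between 345.9 K and 348.5 K gives T ≈ 346.0 K.

T = 346.0 K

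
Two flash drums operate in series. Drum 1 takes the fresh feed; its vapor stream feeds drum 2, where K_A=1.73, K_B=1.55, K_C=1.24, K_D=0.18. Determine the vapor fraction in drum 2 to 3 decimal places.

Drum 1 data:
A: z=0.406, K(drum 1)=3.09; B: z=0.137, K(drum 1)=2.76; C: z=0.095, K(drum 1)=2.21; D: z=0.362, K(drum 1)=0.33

Drum 1:
Rachford–Rice: g(ψ₁) = Σ zᵢ(Kᵢ−1)/(1+ψ₁(Kᵢ−1)) = 0.
Check two-phase: ΣzᵢKᵢ = 1.962 > 1 and Σzᵢ/Kᵢ = 1.321 > 1, so g(0) = 0.962 > 0 and g(1) = -0.321 < 0.
Newton iteration, ψ₁⁰ = 0.45:
  ψ₁ = 0.450: g = 0.2990, g' = -0.994 → ψ₁ = 0.751
  ψ₁ = 0.751: g = 0.0065, g' = -1.043 → ψ₁ = 0.757
Converged at ψ₁ = 0.757.
Drum-1 compositions:
  A: x = 0.157, y = 0.486
  B: x = 0.059, y = 0.162
  C: x = 0.050, y = 0.110
  D: x = 0.734, y = 0.242
Drum-2 feed = drum-1 vapor: z₂ = (0.4859, 0.1621, 0.1096, 0.2424).
Drum 2:
Rachford–Rice: g(ψ₂) = Σ zᵢ(Kᵢ−1)/(1+ψ₂(Kᵢ−1)) = 0.
g(0) = ΣzᵢKᵢ − 1 = 0.271 and g(1) = 1 − Σzᵢ/Kᵢ = -0.820, so a root lies in (0, 1).
Newton–Raphson from ψ₂ = 0.61:
  ψ₂ = 0.610: g = -0.0625, g' = -0.809 → ψ₂ = 0.533
  ψ₂ = 0.533: g = -0.0052, g' = -0.682 → ψ₂ = 0.525
Converged at ψ₂ = 0.525.
  A: x = 0.351, y = 0.608
  B: x = 0.126, y = 0.195
  C: x = 0.097, y = 0.121
  D: x = 0.426, y = 0.077

V/F (drum 2) = 0.525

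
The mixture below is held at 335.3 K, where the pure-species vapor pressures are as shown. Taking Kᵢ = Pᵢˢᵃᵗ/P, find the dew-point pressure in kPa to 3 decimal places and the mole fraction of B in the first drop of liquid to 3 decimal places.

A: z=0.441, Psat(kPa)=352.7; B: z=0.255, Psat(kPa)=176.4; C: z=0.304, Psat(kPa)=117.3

Pdew = 189.123 kPa, x_B = 0.273

At the dew point ψ → 1, so Σzᵢ/Kᵢ = 1 with Kᵢ = Pᵢˢᵃᵗ/P ⇒ 1/P = Σzᵢ/Pᵢˢᵃᵗ.
1/P = 0.441/352.7 + 0.255/176.4 + 0.304/117.3 = 0.005288 ⇒ P = 189.123 kPa
xᵢ = zᵢP/Pᵢˢᵃᵗ ⇒ x_B = 0.255·189.123/176.4 = 0.273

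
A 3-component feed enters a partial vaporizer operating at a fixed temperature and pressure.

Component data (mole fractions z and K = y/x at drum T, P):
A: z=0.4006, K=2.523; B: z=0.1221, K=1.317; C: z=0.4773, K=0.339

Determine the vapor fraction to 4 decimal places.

ψ = 0.3796

Material balance + equilibrium reduce to Σ zᵢ(Kᵢ−1)/(1+ψ(Kᵢ−1)) = 0.
g(0) = ΣzᵢKᵢ − 1 = 0.3333 and g(1) = 1 − Σzᵢ/Kᵢ = -0.6595, so a root lies in (0, 1).
Newton iteration, ψ⁰ = 0.5:
  ψ = 0.5000: g = -0.09147, g' = -0.7739 → ψ = 0.3818
  ψ = 0.3818: g = -0.00168, g' = -0.7544 → ψ = 0.3796
Converged at ψ = 0.3796.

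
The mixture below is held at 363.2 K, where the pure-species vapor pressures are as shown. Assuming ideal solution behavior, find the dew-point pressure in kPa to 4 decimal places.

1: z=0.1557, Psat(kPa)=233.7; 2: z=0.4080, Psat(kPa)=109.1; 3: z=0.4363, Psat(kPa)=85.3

At the dew point ψ → 1, so Σzᵢ/Kᵢ = 1 with Kᵢ = Pᵢˢᵃᵗ/P ⇒ 1/P = Σzᵢ/Pᵢˢᵃᵗ.
1/P = 0.1557/233.7 + 0.4080/109.1 + 0.4363/85.3 = 0.0095208 ⇒ P = 105.0330 kPa

Pdew = 105.0330 kPa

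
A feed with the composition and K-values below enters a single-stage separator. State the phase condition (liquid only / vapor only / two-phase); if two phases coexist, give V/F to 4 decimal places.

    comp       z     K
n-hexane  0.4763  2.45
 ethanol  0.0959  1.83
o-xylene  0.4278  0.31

ΣzᵢKᵢ = 1.4750; Σzᵢ/Kᵢ = 1.6268.
Both exceed 1, so a two-phase solution exists.
Let ψ = V/F and solve Σ zᵢ(Kᵢ−1)/(1+ψ(Kᵢ−1)) = 0.
Newton iteration, ψ⁰ = 0.43:
  ψ = 0.4300: g = 0.06435, g' = -0.8276 → ψ = 0.5078
  ψ = 0.5078: g = -0.00060, g' = -0.8475 → ψ = 0.5070
Converged at ψ = 0.5070.

two-phase, V/F = 0.5070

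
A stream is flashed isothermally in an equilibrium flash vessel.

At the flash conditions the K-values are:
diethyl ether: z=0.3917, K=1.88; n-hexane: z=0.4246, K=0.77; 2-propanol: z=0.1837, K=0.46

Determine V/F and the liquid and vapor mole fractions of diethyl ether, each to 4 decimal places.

Iterate (Newton) starting at V/F = 0.53:
  V/F = 0.5300: g = -0.01512, g' = -0.2753 → V/F = 0.4751
Converged at V/F = 0.4751.
Compositions from xᵢ = zᵢ/(1+V/F(Kᵢ−1)), yᵢ = Kᵢxᵢ:
  diethyl ether: x = 0.2762, y = 0.5193
  n-hexane: x = 0.4767, y = 0.3671
  2-propanol: x = 0.2471, y = 0.1137

V/F = 0.4751, x_diethyl ether = 0.2762, y_diethyl ether = 0.5193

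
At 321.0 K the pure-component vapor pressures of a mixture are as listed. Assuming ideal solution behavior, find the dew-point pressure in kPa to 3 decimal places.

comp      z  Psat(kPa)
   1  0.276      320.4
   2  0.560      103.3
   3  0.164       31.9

At the dew point ψ → 1, so Σzᵢ/Kᵢ = 1 with Kᵢ = Pᵢˢᵃᵗ/P ⇒ 1/P = Σzᵢ/Pᵢˢᵃᵗ.
1/P = 0.276/320.4 + 0.560/103.3 + 0.164/31.9 = 0.011424 ⇒ P = 87.538 kPa

Pdew = 87.538 kPa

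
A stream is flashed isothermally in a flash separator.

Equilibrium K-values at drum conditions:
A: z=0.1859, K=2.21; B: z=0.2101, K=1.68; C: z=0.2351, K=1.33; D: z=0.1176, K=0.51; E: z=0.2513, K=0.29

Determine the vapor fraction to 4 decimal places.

Rachford–Rice: g(ψ) = Σ zᵢ(Kᵢ−1)/(1+ψ(Kᵢ−1)) = 0.
Feasibility: ΣzᵢKᵢ = 1.2093, Σzᵢ/Kᵢ = 1.4831 — both > 1, two phases present.
Iterate (Newton) starting at ψ = 0.64:
  ψ = 0.6400: g = -0.12060, g' = -0.6366 → ψ = 0.4505
  ψ = 0.4505: g = -0.01381, g' = -0.5107 → ψ = 0.4235
  ψ = 0.4235: g = -0.00013, g' = -0.5013 → ψ = 0.4232
Converged at ψ = 0.4232.

ψ = 0.4232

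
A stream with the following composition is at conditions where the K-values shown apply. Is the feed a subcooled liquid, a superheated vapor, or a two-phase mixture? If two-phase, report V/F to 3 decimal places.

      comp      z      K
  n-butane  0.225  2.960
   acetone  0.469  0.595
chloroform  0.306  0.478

ΣzᵢKᵢ = 1.091; Σzᵢ/Kᵢ = 1.504.
Both exceed 1, so a two-phase solution exists.
Material balance + equilibrium reduce to Σ zᵢ(Kᵢ−1)/(1+ψ(Kᵢ−1)) = 0.
Iterate (Newton) starting at ψ = 0.5:
  ψ = 0.500: g = -0.2316, g' = -0.494 → ψ = 0.031
  ψ = 0.031: g = 0.0608, g' = -0.932 → ψ = 0.096
  ψ = 0.096: g = 0.0050, g' = -0.787 → ψ = 0.103
Converged at ψ = 0.103.

two-phase, V/F = 0.103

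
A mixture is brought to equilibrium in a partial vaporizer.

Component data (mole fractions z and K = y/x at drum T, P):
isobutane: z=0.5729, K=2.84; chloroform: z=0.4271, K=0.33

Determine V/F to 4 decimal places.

V/F = 0.6230

Material balance + equilibrium reduce to Σ zᵢ(Kᵢ−1)/(1+V/F(Kᵢ−1)) = 0.
Check two-phase: ΣzᵢKᵢ = 1.7680 > 1 and Σzᵢ/Kᵢ = 1.4960 > 1, so g(0) = 0.7680 > 0 and g(1) = -0.4960 < 0.
Binary case is linear: z₁(K₁−1)(1+V/F(K₂−1)) + z₂(K₂−1)(1+V/F(K₁−1)) = 0
⇒ V/F = [z₁(K₁−1)+z₂(K₂−1)] / [−(K₁−1)(K₂−1)] = 0.76798/1.23280 = 0.6230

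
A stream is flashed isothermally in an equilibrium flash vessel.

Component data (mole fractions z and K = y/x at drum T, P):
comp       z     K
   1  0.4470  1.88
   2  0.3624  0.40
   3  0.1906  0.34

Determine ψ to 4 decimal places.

Let ψ = V/F and solve Σ zᵢ(Kᵢ−1)/(1+ψ(Kᵢ−1)) = 0.
Check two-phase: ΣzᵢKᵢ = 1.0501 > 1 and Σzᵢ/Kᵢ = 1.7044 > 1, so g(0) = 0.0501 > 0 and g(1) = -0.7044 < 0.
Iterate (Newton) starting at ψ = 0.5:
  ψ = 0.5000: g = -0.22522, g' = -0.6181 → ψ = 0.1357
  ψ = 0.1357: g = -0.02346, g' = -0.5310 → ψ = 0.0915
  ψ = 0.0915: g = 0.00011, g' = -0.5366 → ψ = 0.0917
Converged at ψ = 0.0917.

ψ = 0.0917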